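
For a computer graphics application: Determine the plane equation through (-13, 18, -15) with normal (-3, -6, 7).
d = n·P = (-3)(-13) + (-6)(18) + (7)(-15) = -174
Plane: -3x - 6y + 7z = -174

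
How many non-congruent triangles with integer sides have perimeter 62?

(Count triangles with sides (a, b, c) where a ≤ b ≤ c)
With a ≤ b ≤ c and a + b + c = 62, the triangle inequality a + b > c gives c < 62/2, so c ≤ 30.
Iterate a from 1 to ⌊p/3⌋ = 20; for each a, b ranges from a to ⌊(p−a)/2⌋ with c = p − a − b, keeping only c ≥ b.
Triples: (2, 30, 30), (3, 29, 30), (4, 28, 30), …
Count = 80 triangles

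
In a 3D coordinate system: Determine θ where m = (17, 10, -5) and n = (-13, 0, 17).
m·n = -306, |m|² = 414, |n|² = 458
cos θ = -306/√189612 ≈ -0.7027
θ ≈ 134.6°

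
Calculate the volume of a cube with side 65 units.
Volume = s³
Volume = 65³
Volume = 274625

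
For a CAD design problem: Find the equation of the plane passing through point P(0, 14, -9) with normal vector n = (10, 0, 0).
d = n·P = (10)(0) + (0)(14) + (0)(-9) = 0
Plane: 10x = 0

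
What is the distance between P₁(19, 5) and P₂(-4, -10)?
Using the distance formula: d = sqrt((x₂-x₁)² + (y₂-y₁)²)
dx = (-4) - 19 = -23
dy = (-10) - 5 = -15
d = sqrt((-23)² + (-15)²) = sqrt(529 + 225) = sqrt(754) = 27.46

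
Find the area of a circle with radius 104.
Area = pi * r²
Area = pi * 104²
Area = pi * 10816
Area = 33979.47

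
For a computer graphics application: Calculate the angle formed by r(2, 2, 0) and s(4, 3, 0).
r·s = 14, |r|² = 8, |s|² = 25
cos θ = 14/√200 ≈ 0.9899
θ ≈ 8.13°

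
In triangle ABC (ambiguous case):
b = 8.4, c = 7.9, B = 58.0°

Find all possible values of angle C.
sin(C)/c = sin(B)/b  →  sin(C) = c·sin(B)/b = 7.9·sin(58.0°)/8.4 = 0.797569
C₁ = arcsin(0.797569) = 52.9°,  C₂ = 180° - C₁ = 127.1°
Check C₂: A = 180° - 58.0° - 127.1° = -5.1° ≤ 0, rejected
C = 52.9° (one solution)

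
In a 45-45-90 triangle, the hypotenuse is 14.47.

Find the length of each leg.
In a 45-45-90 triangle, hypotenuse = leg·√2  →  leg = hypotenuse/√2
leg = 14.47/√2 = 10.23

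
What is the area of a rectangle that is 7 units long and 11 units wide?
Area = length * width
Area = 7 * 11
Area = 77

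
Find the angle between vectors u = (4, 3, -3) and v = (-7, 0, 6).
u·v = -46, |u|² = 34, |v|² = 85
cos θ = -46/√2890 ≈ -0.8557
θ ≈ 148.8°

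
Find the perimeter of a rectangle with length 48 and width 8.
Perimeter = 2 * (length + width)
Perimeter = 2 * (48 + 8)
Perimeter = 2 * 56
Perimeter = 112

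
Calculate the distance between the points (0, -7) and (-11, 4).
Using the distance formula: d = sqrt((x₂-x₁)² + (y₂-y₁)²)
dx = (-11) - 0 = -11
dy = 4 - (-7) = 11
d = sqrt((-11)² + 11²) = sqrt(121 + 121) = sqrt(242) = 15.56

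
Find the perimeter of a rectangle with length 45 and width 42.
Perimeter = 2 * (length + width)
Perimeter = 2 * (45 + 42)
Perimeter = 2 * 87
Perimeter = 174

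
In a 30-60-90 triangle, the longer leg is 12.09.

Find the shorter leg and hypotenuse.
In a 30-60-90 triangle, sides are in ratio 1 : √3 : 2.
Long leg = short leg·√3  →  short leg = 12.09/√3 = 6.98
Hypotenuse = 2·(short leg) = 2·12.09/√3 = 13.96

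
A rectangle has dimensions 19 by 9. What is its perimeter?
Perimeter = 2 * (length + width)
Perimeter = 2 * (19 + 9)
Perimeter = 2 * 28
Perimeter = 56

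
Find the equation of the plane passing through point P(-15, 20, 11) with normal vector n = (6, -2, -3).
d = n·P = (6)(-15) + (-2)(20) + (-3)(11) = -163
Plane: 6x - 2y - 3z = -163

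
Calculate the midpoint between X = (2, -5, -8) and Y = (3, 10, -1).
Midpoint = ((2+3)/2, (-5+10)/2, (-8-1)/2) = (2.5, 2.5, -4.5)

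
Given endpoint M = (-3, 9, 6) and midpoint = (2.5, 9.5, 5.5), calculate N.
N = (2×2.5 - (-3), 2×9.5 - 9, 2×5.5 - 6) = (8, 10, 5)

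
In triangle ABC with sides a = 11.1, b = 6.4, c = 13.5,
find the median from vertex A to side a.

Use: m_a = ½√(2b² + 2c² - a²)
m_a = ½√(2·6.4² + 2·13.5² - 11.1²)
m_a = ½√(81.92 + 364.5 - 123.21) = ½√323.21 = 8.989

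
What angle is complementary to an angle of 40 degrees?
Complementary angles sum to 90 degrees.
Other angle = 90 - 40
Other angle = 50 degrees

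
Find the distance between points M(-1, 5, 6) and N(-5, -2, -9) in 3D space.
d = √[(-4)² + (-7)² + (-15)²] = √290 = 17.03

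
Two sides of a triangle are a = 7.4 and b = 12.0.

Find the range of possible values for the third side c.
By the triangle inequality: |a - b| < c < a + b
|7.4 - 12.0| < c < 7.4 + 12.0
4.6 < c < 19.4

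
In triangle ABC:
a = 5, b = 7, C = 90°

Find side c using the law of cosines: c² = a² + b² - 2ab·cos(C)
c² = 5² + 7² - 2·5·7·cos(90°)
c² = 25 + 49 - 70·0.0000 = 74
c = √74 = 8.602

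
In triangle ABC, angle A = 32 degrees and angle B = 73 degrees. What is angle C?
Sum of angles in a triangle = 180 degrees
Third angle = 180 - 32 - 73
Third angle = 75 degrees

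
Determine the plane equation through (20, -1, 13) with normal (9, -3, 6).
d = n·P = (9)(20) + (-3)(-1) + (6)(13) = 261
Plane: 9x - 3y + 6z = 261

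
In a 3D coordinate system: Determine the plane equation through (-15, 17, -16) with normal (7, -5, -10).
d = n·P = (7)(-15) + (-5)(17) + (-10)(-16) = -30
Plane: 7x - 5y - 10z = -30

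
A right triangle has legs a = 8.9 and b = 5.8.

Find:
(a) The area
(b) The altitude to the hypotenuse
(a) Area = ½ab = ½·8.9·5.8 = 25.81
(b) Hypotenuse c = √(8.9² + 5.8²) = √112.85 = 10.6231
    Area = ½·c·h_c  →  h_c = 2·Area/c = 2·25.81/10.6231 = 4.859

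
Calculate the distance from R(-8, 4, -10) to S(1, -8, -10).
d = √[(9)² + (-12)² + (0)²] = √225 = 15.0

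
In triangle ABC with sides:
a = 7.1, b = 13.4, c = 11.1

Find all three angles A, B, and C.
By the law of cosines:
cos(A) = (b² + c² - a²)/(2bc) = 0.848326  →  A = 31.97°
cos(B) = (a² + c² - b²)/(2ac) = -0.037686  →  B = 92.16°
cos(C) = (a² + b² - c²)/(2ab) = 0.561068  →  C = 55.87°
Check: A + B + C = 180.0° ✓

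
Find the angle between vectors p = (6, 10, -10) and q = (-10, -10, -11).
p·q = -50, |p|² = 236, |q|² = 321
cos θ = -50/√75756 ≈ -0.1817
θ ≈ 100.5°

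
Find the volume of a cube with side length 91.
Volume = s³
Volume = 91³
Volume = 753571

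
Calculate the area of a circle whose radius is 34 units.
Area = pi * r²
Area = pi * 34²
Area = pi * 1156
Area = 3631.68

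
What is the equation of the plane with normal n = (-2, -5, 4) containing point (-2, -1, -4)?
d = n·P = (-2)(-2) + (-5)(-1) + (4)(-4) = -7
Plane: -2x - 5y + 4z = -7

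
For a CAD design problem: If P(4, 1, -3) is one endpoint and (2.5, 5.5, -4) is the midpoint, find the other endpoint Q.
Q = (2×2.5 - 4, 2×5.5 - 1, 2×(-4) - (-3)) = (1, 10, -5)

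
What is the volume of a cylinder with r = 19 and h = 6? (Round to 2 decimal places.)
Volume = pi * r² * h
Volume = pi * 19² * 6
Volume = pi * 361 * 6
Volume = pi * 2166
Volume = 6804.69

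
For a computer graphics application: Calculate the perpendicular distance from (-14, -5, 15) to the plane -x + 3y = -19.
d = |(-1)(-14) + 3(-5) + 0(15) - (-19)| / √((-1)² + 3² + 0²) = 18/√10 = 5.692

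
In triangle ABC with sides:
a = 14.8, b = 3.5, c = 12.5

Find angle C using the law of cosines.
cos(C) = (a² + b² - c²)/(2ab)
cos(C) = (14.8² + 3.5² - 12.5²)/(2·14.8·3.5) = 75.04/103.6 = 0.724324
C = arccos(0.724324) = 43.59°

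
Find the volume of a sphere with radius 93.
Volume = (4/3) * pi * r³
Volume = (4/3) * pi * 93³
Volume = (4/3) * pi * 804357
Volume = 3369282.72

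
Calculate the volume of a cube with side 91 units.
Volume = s³
Volume = 91³
Volume = 753571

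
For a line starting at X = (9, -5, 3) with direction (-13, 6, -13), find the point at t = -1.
P(-1) = (9 + (-13)(-1), -5 + 6(-1), 3 + (-13)(-1)) = (22, -11, 16)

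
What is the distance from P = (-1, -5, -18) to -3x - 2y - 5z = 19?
d = |(-3)(-1) + (-2)(-5) + (-5)(-18) - (19)| / √((-3)² + (-2)² + (-5)²) = 84/√38 = 13.63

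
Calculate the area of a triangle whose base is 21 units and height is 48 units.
Area = (1/2) * base * height
Area = (1/2) * 21 * 48
Area = 504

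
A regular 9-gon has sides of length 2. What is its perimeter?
Perimeter = number of sides * side length
Perimeter = 9 * 2
Perimeter = 18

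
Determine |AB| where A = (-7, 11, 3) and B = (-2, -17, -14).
d = √[(5)² + (-28)² + (-17)²] = √1098 = 33.14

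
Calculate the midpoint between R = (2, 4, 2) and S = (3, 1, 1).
Midpoint = ((2+3)/2, (4+1)/2, (2+1)/2) = (2.5, 2.5, 1.5)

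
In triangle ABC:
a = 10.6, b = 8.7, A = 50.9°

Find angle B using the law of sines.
sin(B)/b = sin(A)/a
sin(B) = b·sin(A)/a = 8.7·sin(50.9°)/10.6 = 0.636944
B = arcsin(0.636944) = 39.56°  (b ≤ a, so B ≤ A and the acute solution is unique)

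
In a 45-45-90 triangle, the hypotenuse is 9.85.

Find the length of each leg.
In a 45-45-90 triangle, hypotenuse = leg·√2  →  leg = hypotenuse/√2
leg = 9.85/√2 = 6.965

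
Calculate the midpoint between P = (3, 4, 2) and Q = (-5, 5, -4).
Midpoint = ((3-5)/2, (4+5)/2, (2-4)/2) = (-1, 4.5, -1)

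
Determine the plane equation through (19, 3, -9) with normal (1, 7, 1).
d = n·P = (1)(19) + (7)(3) + (1)(-9) = 31
Plane: x + 7y + z = 31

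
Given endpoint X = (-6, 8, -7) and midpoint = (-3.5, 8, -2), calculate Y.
Y = (2×(-3.5) - (-6), 2×8 - 8, 2×(-2) - (-7)) = (-1, 8, 3)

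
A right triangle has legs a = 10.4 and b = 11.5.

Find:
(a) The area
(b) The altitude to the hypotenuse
(a) Area = ½ab = ½·10.4·11.5 = 59.8
(b) Hypotenuse c = √(10.4² + 11.5²) = √240.41 = 15.5052
    Area = ½·c·h_c  →  h_c = 2·Area/c = 2·59.8/15.5052 = 7.714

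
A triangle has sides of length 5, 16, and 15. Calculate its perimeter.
Perimeter = sum of all sides
Perimeter = 5 + 16 + 15
Perimeter = 36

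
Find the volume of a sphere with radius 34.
Volume = (4/3) * pi * r³
Volume = (4/3) * pi * 34³
Volume = (4/3) * pi * 39304
Volume = 164636.21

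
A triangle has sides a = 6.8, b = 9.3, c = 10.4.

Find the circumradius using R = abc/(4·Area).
s = (a+b+c)/2 = 13.25
Area = √(s(s-a)(s-b)(s-c)) = √(13.25·6.45·3.95·2.85) = 31.0176
R = abc/(4·Area) = (6.8·9.3·10.4)/(4·31.0176) = 657.696/124.0704 = 5.301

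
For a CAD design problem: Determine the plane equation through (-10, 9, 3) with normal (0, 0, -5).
d = n·P = (0)(-10) + (0)(9) + (-5)(3) = -15
Plane: -5z = -15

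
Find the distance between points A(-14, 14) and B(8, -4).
Using the distance formula: d = sqrt((x₂-x₁)² + (y₂-y₁)²)
dx = 8 - (-14) = 22
dy = (-4) - 14 = -18
d = sqrt(22² + (-18)²) = sqrt(484 + 324) = sqrt(808) = 28.43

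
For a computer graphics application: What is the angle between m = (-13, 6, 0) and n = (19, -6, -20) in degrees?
m·n = -283, |m|² = 205, |n|² = 797
cos θ = -283/√163385 ≈ -0.7001
θ ≈ 134.4°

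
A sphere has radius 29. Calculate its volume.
Volume = (4/3) * pi * r³
Volume = (4/3) * pi * 29³
Volume = (4/3) * pi * 24389
Volume = 102160.40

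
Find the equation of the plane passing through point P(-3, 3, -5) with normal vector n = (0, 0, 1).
d = n·P = (0)(-3) + (0)(3) + (1)(-5) = -5
Plane: z = -5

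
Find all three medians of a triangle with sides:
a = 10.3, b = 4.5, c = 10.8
Using m_x = ½√(2y² + 2z² - x²):
m_a = ½√(2·4.5² + 2·10.8² - 10.3²) = ½√167.69 = 6.475
m_b = ½√(2·10.3² + 2·10.8² - 4.5²) = ½√425.21 = 10.31
m_c = ½√(2·10.3² + 2·4.5² - 10.8²) = ½√136.04 = 5.832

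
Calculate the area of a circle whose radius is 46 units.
Area = pi * r²
Area = pi * 46²
Area = pi * 2116
Area = 6647.61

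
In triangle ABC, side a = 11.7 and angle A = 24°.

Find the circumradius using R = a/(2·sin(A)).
R = a/(2·sin(A)) = 11.7/(2·sin(24°))
R = 11.7/(2·0.406737) = 11.7/0.813473 = 14.38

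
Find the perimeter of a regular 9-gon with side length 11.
Perimeter = number of sides * side length
Perimeter = 9 * 11
Perimeter = 99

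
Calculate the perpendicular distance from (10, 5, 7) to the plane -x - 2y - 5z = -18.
d = |(-1)(10) + (-2)(5) + (-5)(7) - (-18)| / √((-1)² + (-2)² + (-5)²) = 37/√30 = 6.755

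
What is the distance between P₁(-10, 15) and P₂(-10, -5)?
Using the distance formula: d = sqrt((x₂-x₁)² + (y₂-y₁)²)
dx = (-10) - (-10) = 0
dy = (-5) - 15 = -20
d = sqrt(0² + (-20)²) = sqrt(0 + 400) = sqrt(400) = 20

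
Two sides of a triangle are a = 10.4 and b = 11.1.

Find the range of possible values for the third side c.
By the triangle inequality: |a - b| < c < a + b
|10.4 - 11.1| < c < 10.4 + 11.1
0.7 < c < 21.5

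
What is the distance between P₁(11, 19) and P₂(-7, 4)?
Using the distance formula: d = sqrt((x₂-x₁)² + (y₂-y₁)²)
dx = (-7) - 11 = -18
dy = 4 - 19 = -15
d = sqrt((-18)² + (-15)²) = sqrt(324 + 225) = sqrt(549) = 23.43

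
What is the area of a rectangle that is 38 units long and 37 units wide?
Area = length * width
Area = 38 * 37
Area = 1406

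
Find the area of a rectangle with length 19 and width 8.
Area = length * width
Area = 19 * 8
Area = 152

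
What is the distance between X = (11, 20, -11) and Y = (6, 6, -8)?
d = √[(-5)² + (-14)² + (3)²] = √230 = 15.17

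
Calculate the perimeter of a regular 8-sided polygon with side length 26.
Perimeter = number of sides * side length
Perimeter = 8 * 26
Perimeter = 208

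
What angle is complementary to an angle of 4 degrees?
Complementary angles sum to 90 degrees.
Other angle = 90 - 4
Other angle = 86 degrees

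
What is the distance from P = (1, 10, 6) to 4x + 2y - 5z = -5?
d = |4(1) + 2(10) + (-5)(6) - (-5)| / √(4² + 2² + (-5)²) = 1/√45 = 0.1491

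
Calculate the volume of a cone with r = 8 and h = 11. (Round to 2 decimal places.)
Volume = (1/3) * pi * r² * h
Volume = (1/3) * pi * 8² * 11
Volume = (1/3) * pi * 64 * 11
Volume = (1/3) * pi * 704
Volume = 737.23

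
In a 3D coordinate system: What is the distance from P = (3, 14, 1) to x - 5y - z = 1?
d = |1(3) + (-5)(14) + (-1)(1) - (1)| / √(1² + (-5)² + (-1)²) = 69/√27 = 13.28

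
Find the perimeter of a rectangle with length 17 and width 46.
Perimeter = 2 * (length + width)
Perimeter = 2 * (17 + 46)
Perimeter = 2 * 63
Perimeter = 126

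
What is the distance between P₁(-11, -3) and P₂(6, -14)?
Using the distance formula: d = sqrt((x₂-x₁)² + (y₂-y₁)²)
dx = 6 - (-11) = 17
dy = (-14) - (-3) = -11
d = sqrt(17² + (-11)²) = sqrt(289 + 121) = sqrt(410) = 20.25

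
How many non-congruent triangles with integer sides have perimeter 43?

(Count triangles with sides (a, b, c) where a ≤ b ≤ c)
With a ≤ b ≤ c and a + b + c = 43, the triangle inequality a + b > c gives c < 43/2, so c ≤ 21.
Iterate a from 1 to ⌊p/3⌋ = 14; for each a, b ranges from a to ⌊(p−a)/2⌋ with c = p − a − b, keeping only c ≥ b.
Triples: (1, 21, 21), (2, 20, 21), (3, 19, 21), …
Count = 44 triangles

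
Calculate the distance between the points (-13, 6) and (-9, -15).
Using the distance formula: d = sqrt((x₂-x₁)² + (y₂-y₁)²)
dx = (-9) - (-13) = 4
dy = (-15) - 6 = -21
d = sqrt(4² + (-21)²) = sqrt(16 + 441) = sqrt(457) = 21.38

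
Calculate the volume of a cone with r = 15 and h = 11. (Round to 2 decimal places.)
Volume = (1/3) * pi * r² * h
Volume = (1/3) * pi * 15² * 11
Volume = (1/3) * pi * 225 * 11
Volume = (1/3) * pi * 2475
Volume = 2591.81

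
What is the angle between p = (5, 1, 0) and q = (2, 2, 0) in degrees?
p·q = 12, |p|² = 26, |q|² = 8
cos θ = 12/√208 ≈ 0.8321
θ ≈ 33.69°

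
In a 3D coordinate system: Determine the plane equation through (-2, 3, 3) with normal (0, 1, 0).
d = n·P = (0)(-2) + (1)(3) + (0)(3) = 3
Plane: y = 3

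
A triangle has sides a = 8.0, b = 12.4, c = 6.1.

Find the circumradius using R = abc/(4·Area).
s = (a+b+c)/2 = 13.25
Area = √(s(s-a)(s-b)(s-c)) = √(13.25·5.25·0.85·7.15) = 20.5613
R = abc/(4·Area) = (8.0·12.4·6.1)/(4·20.5613) = 605.12/82.2452 = 7.358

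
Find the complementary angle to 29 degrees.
Complementary angles sum to 90 degrees.
Other angle = 90 - 29
Other angle = 61 degrees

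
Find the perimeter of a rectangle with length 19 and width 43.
Perimeter = 2 * (length + width)
Perimeter = 2 * (19 + 43)
Perimeter = 2 * 62
Perimeter = 124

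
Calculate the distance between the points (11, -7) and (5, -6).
Using the distance formula: d = sqrt((x₂-x₁)² + (y₂-y₁)²)
dx = 5 - 11 = -6
dy = (-6) - (-7) = 1
d = sqrt((-6)² + 1²) = sqrt(36 + 1) = sqrt(37) = 6.08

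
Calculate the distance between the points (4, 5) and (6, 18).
Using the distance formula: d = sqrt((x₂-x₁)² + (y₂-y₁)²)
dx = 6 - 4 = 2
dy = 18 - 5 = 13
d = sqrt(2² + 13²) = sqrt(4 + 169) = sqrt(173) = 13.15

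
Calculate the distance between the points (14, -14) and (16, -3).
Using the distance formula: d = sqrt((x₂-x₁)² + (y₂-y₁)²)
dx = 16 - 14 = 2
dy = (-3) - (-14) = 11
d = sqrt(2² + 11²) = sqrt(4 + 121) = sqrt(125) = 11.18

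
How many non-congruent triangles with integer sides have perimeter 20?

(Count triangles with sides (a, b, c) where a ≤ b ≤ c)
With a ≤ b ≤ c and a + b + c = 20, the triangle inequality a + b > c gives c < 20/2, so c ≤ 9.
Iterate a from 1 to ⌊p/3⌋ = 6; for each a, b ranges from a to ⌊(p−a)/2⌋ with c = p − a − b, keeping only c ≥ b.
Triples: (2, 9, 9), (3, 8, 9), (4, 7, 9), …
Count = 8 triangles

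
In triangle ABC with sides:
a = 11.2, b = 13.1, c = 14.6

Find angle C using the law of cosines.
cos(C) = (a² + b² - c²)/(2ab)
cos(C) = (11.2² + 13.1² - 14.6²)/(2·11.2·13.1) = 83.89/293.44 = 0.285885
C = arccos(0.285885) = 73.39°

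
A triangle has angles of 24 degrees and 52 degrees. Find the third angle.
Sum of angles in a triangle = 180 degrees
Third angle = 180 - 24 - 52
Third angle = 104 degrees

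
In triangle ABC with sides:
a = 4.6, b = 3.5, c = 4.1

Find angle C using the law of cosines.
cos(C) = (a² + b² - c²)/(2ab)
cos(C) = (4.6² + 3.5² - 4.1²)/(2·4.6·3.5) = 16.6/32.2 = 0.515528
C = arccos(0.515528) = 58.97°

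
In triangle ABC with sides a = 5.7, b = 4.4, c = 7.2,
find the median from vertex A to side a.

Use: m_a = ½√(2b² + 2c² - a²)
m_a = ½√(2·4.4² + 2·7.2² - 5.7²)
m_a = ½√(38.72 + 103.68 - 32.49) = ½√109.91 = 5.242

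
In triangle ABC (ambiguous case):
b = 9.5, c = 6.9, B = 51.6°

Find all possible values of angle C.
sin(C)/c = sin(B)/b  →  sin(C) = c·sin(B)/b = 6.9·sin(51.6°)/9.5 = 0.569209
C₁ = arcsin(0.569209) = 34.7°,  C₂ = 180° - C₁ = 145.3°
Check C₂: A = 180° - 51.6° - 145.3° = -16.9° ≤ 0, rejected
C = 34.7° (one solution)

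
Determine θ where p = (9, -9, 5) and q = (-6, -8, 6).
p·q = 48, |p|² = 187, |q|² = 136
cos θ = 48/√25432 ≈ 0.301
θ ≈ 72.48°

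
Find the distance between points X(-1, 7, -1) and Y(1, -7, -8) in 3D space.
d = √[(2)² + (-14)² + (-7)²] = √249 = 15.78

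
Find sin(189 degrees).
sin(189 degrees) = -0.1564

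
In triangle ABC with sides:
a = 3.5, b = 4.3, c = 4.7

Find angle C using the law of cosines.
cos(C) = (a² + b² - c²)/(2ab)
cos(C) = (3.5² + 4.3² - 4.7²)/(2·3.5·4.3) = 8.65/30.1 = 0.287375
C = arccos(0.287375) = 73.3°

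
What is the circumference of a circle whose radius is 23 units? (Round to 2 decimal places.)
Circumference = 2 * pi * r
Circumference = 2 * pi * 23
Circumference = 144.51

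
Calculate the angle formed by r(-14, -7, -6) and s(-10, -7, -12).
r·s = 261, |r|² = 281, |s|² = 293
cos θ = 261/√82333 ≈ 0.9096
θ ≈ 24.55°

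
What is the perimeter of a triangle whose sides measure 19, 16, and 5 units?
Perimeter = sum of all sides
Perimeter = 19 + 16 + 5
Perimeter = 40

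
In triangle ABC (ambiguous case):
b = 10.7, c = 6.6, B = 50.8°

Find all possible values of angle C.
sin(C)/c = sin(B)/b  →  sin(C) = c·sin(B)/b = 6.6·sin(50.8°)/10.7 = 0.478003
C₁ = arcsin(0.478003) = 28.56°,  C₂ = 180° - C₁ = 151.44°
Check C₂: A = 180° - 50.8° - 151.44° = -22.24° ≤ 0, rejected
C = 28.56° (one solution)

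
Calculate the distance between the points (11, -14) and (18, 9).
Using the distance formula: d = sqrt((x₂-x₁)² + (y₂-y₁)²)
dx = 18 - 11 = 7
dy = 9 - (-14) = 23
d = sqrt(7² + 23²) = sqrt(49 + 529) = sqrt(578) = 24.04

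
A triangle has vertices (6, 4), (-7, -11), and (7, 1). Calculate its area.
Using the coordinate formula: Area = (1/2)|x₁(y₂-y₃) + x₂(y₃-y₁) + x₃(y₁-y₂)|
Area = (1/2)|6((-11)-1) + (-7)(1-4) + 7(4-(-11))|
Area = (1/2)|6*(-12) + (-7)*(-3) + 7*15|
Area = (1/2)|(-72) + 21 + 105|
Area = (1/2)*54 = 27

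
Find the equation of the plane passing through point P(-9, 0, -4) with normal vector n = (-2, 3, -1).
d = n·P = (-2)(-9) + (3)(0) + (-1)(-4) = 22
Plane: -2x + 3y - z = 22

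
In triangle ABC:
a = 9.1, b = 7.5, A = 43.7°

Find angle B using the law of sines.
sin(B)/b = sin(A)/a
sin(B) = b·sin(A)/a = 7.5·sin(43.7°)/9.1 = 0.569409
B = arcsin(0.569409) = 34.71°  (b ≤ a, so B ≤ A and the acute solution is unique)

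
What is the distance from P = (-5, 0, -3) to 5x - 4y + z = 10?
d = |5(-5) + (-4)(0) + 1(-3) - (10)| / √(5² + (-4)² + 1²) = 38/√42 = 5.864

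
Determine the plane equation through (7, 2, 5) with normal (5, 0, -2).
d = n·P = (5)(7) + (0)(2) + (-2)(5) = 25
Plane: 5x - 2z = 25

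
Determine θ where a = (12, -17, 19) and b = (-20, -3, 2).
a·b = -151, |a|² = 794, |b|² = 413
cos θ = -151/√327922 ≈ -0.2637
θ ≈ 105.3°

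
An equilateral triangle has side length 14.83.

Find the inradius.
For an equilateral triangle, r = s/(2√3) where s is the side.
r = 14.83/(2√3) = 14.83/3.464102 = 4.281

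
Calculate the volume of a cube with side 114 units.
Volume = s³
Volume = 114³
Volume = 1481544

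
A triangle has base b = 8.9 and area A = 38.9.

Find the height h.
A = ½bh  →  h = 2A/b
h = 2·38.9/8.9 = 8.742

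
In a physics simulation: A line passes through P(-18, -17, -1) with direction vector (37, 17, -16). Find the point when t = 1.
P(1) = (-18 + 37(1), -17 + 17(1), -1 + (-16)(1)) = (19, 0, -17)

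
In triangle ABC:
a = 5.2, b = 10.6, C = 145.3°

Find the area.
Using A = ½ab·sin(C):
A = ½·5.2·10.6·sin(145.3°) = ½·55.12·0.569280 = 15.69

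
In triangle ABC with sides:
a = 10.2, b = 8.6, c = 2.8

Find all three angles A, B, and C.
By the law of cosines:
cos(A) = (b² + c² - a²)/(2bc) = -0.461794  →  A = 117.5°
cos(B) = (a² + c² - b²)/(2ac) = 0.663866  →  B = 48.4°
cos(C) = (a² + b² - c²)/(2ab) = 0.969904  →  C = 14.09°
Check: A + B + C = 180.0° ✓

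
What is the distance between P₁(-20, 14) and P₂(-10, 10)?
Using the distance formula: d = sqrt((x₂-x₁)² + (y₂-y₁)²)
dx = (-10) - (-20) = 10
dy = 10 - 14 = -4
d = sqrt(10² + (-4)²) = sqrt(100 + 16) = sqrt(116) = 10.77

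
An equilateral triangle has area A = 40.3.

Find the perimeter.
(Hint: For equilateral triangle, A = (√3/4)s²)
A = (√3/4)s²  →  s² = 4A/√3 = 4·40.3/√3 = 93.0689
s = 9.64722
Perimeter = 3s = 28.94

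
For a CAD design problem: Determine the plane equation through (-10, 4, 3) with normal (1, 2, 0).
d = n·P = (1)(-10) + (2)(4) + (0)(3) = -2
Plane: x + 2y = -2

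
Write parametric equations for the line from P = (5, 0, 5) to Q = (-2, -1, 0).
Direction vector d = Q - P = (-7, -1, -5)
x = 5 - 7t, y = 0 - t, z = 5 - 5t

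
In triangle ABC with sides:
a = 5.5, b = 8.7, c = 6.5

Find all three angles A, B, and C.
By the law of cosines:
cos(A) = (b² + c² - a²)/(2bc) = 0.775332  →  A = 39.16°
cos(B) = (a² + c² - b²)/(2ac) = -0.044615  →  B = 92.56°
cos(C) = (a² + b² - c²)/(2ab) = 0.665517  →  C = 48.28°
Check: A + B + C = 180.0° ✓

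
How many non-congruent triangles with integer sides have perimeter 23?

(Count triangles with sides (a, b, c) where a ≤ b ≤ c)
With a ≤ b ≤ c and a + b + c = 23, the triangle inequality a + b > c gives c < 23/2, so c ≤ 11.
Iterate a from 1 to ⌊p/3⌋ = 7; for each a, b ranges from a to ⌊(p−a)/2⌋ with c = p − a − b, keeping only c ≥ b.
Triples: (1, 11, 11), (2, 10, 11), (3, 9, 11), …
Count = 14 triangles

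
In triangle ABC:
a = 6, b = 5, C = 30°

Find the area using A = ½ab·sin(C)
A = ½·6·5·sin(30°) = ½·30·0.500000 = 7.5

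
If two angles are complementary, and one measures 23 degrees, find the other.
Complementary angles sum to 90 degrees.
Other angle = 90 - 23
Other angle = 67 degrees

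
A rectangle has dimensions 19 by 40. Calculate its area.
Area = length * width
Area = 19 * 40
Area = 760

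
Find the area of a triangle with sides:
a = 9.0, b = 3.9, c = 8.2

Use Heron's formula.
s = (a+b+c)/2 = (9.0+3.9+8.2)/2 = 10.55
A = √(s(s-a)(s-b)(s-c)) = √(10.55·1.55·6.65·2.35)
A = √255.549 = 15.99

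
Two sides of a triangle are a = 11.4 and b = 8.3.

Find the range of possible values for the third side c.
By the triangle inequality: |a - b| < c < a + b
|11.4 - 8.3| < c < 11.4 + 8.3
3.1 < c < 19.7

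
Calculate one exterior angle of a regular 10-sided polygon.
Exterior angle of a regular n-gon = 360/n
Exterior angle = 360/10
Exterior angle = 36 degrees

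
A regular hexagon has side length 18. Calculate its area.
For a regular 6-gon with side length s = 18:
Apothem a = s / (2*tan(pi/6)) = 18 / (2*tan(pi/6)) ≈ 15.5885
Perimeter P = 6 * 18 = 108
Area = (1/2) * P * a = (1/2) * 108 * 15.5885 = 841.78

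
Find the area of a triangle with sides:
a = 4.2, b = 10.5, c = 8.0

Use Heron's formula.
s = (a+b+c)/2 = (4.2+10.5+8.0)/2 = 11.35
A = √(s(s-a)(s-b)(s-c)) = √(11.35·7.15·0.85·3.35)
A = √231.082 = 15.2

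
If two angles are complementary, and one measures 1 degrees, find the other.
Complementary angles sum to 90 degrees.
Other angle = 90 - 1
Other angle = 89 degrees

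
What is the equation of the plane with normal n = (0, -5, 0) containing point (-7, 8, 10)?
d = n·P = (0)(-7) + (-5)(8) + (0)(10) = -40
Plane: -5y = -40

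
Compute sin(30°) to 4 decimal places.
sin(30 degrees) = 1/2
Decimal approximation: 0.5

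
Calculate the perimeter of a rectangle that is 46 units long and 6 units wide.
Perimeter = 2 * (length + width)
Perimeter = 2 * (46 + 6)
Perimeter = 2 * 52
Perimeter = 104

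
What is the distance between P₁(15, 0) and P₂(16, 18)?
Using the distance formula: d = sqrt((x₂-x₁)² + (y₂-y₁)²)
dx = 16 - 15 = 1
dy = 18 - 0 = 18
d = sqrt(1² + 18²) = sqrt(1 + 324) = sqrt(325) = 18.03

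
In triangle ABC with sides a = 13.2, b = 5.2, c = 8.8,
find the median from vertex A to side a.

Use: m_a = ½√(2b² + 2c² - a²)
m_a = ½√(2·5.2² + 2·8.8² - 13.2²)
m_a = ½√(54.08 + 154.88 - 174.24) = ½√34.72 = 2.946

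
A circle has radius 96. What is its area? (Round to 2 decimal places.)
Area = pi * r²
Area = pi * 96²
Area = pi * 9216
Area = 28952.92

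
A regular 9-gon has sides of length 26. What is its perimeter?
Perimeter = number of sides * side length
Perimeter = 9 * 26
Perimeter = 234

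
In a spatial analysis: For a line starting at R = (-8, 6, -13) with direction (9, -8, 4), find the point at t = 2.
P(2) = (-8 + 9(2), 6 + (-8)(2), -13 + 4(2)) = (10, -10, -5)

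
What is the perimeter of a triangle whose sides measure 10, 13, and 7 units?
Perimeter = sum of all sides
Perimeter = 10 + 13 + 7
Perimeter = 30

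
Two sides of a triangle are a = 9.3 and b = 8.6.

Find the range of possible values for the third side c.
By the triangle inequality: |a - b| < c < a + b
|9.3 - 8.6| < c < 9.3 + 8.6
0.7 < c < 17.9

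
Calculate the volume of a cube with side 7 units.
Volume = s³
Volume = 7³
Volume = 343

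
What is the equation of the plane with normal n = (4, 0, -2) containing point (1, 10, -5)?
d = n·P = (4)(1) + (0)(10) + (-2)(-5) = 14
Plane: 4x - 2z = 14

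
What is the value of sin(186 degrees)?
sin(186 degrees) = -0.1045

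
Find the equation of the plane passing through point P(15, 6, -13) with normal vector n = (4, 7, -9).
d = n·P = (4)(15) + (7)(6) + (-9)(-13) = 219
Plane: 4x + 7y - 9z = 219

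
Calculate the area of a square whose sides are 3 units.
Area = s²
Area = 3²
Area = 9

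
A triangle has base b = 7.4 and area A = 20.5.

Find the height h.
A = ½bh  →  h = 2A/b
h = 2·20.5/7.4 = 5.541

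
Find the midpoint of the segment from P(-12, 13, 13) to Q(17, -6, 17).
Midpoint = ((-12+17)/2, (13-6)/2, (13+17)/2) = (2.5, 3.5, 15)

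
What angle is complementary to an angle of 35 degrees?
Complementary angles sum to 90 degrees.
Other angle = 90 - 35
Other angle = 55 degrees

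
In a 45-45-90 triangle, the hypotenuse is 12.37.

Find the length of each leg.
In a 45-45-90 triangle, hypotenuse = leg·√2  →  leg = hypotenuse/√2
leg = 12.37/√2 = 8.747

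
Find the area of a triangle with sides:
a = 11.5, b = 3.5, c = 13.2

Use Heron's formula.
s = (a+b+c)/2 = (11.5+3.5+13.2)/2 = 14.1
A = √(s(s-a)(s-b)(s-c)) = √(14.1·2.6·10.6·0.9)
A = √349.736 = 18.7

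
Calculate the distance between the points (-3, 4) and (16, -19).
Using the distance formula: d = sqrt((x₂-x₁)² + (y₂-y₁)²)
dx = 16 - (-3) = 19
dy = (-19) - 4 = -23
d = sqrt(19² + (-23)²) = sqrt(361 + 529) = sqrt(890) = 29.83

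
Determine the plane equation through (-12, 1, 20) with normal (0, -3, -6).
d = n·P = (0)(-12) + (-3)(1) + (-6)(20) = -123
Plane: -3y - 6z = -123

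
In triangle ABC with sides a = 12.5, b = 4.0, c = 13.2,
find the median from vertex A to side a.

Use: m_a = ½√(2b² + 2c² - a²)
m_a = ½√(2·4.0² + 2·13.2² - 12.5²)
m_a = ½√(32 + 348.48 - 156.25) = ½√224.23 = 7.487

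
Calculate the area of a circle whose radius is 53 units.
Area = pi * r²
Area = pi * 53²
Area = pi * 2809
Area = 8824.73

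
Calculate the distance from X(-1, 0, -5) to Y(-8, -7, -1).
d = √[(-7)² + (-7)² + (4)²] = √114 = 10.68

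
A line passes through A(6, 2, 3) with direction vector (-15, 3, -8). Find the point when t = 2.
P(2) = (6 + (-15)(2), 2 + 3(2), 3 + (-8)(2)) = (-24, 8, -13)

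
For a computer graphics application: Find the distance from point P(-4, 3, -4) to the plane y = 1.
d = |0(-4) + 1(3) + 0(-4) - (1)| / √(0² + 1² + 0²) = 2/√1 = 2.0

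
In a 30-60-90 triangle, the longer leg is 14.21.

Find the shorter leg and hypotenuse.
In a 30-60-90 triangle, sides are in ratio 1 : √3 : 2.
Long leg = short leg·√3  →  short leg = 14.21/√3 = 8.204
Hypotenuse = 2·(short leg) = 2·14.21/√3 = 16.41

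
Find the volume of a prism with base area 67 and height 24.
Volume = base area * height
Volume = 67 * 24
Volume = 1608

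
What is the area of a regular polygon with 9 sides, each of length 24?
For a regular 9-gon with side length s = 24:
Apothem a = s / (2*tan(pi/9)) = 24 / (2*tan(pi/9)) ≈ 32.9697
Perimeter P = 9 * 24 = 216
Area = (1/2) * P * a = (1/2) * 216 * 32.9697 = 3560.73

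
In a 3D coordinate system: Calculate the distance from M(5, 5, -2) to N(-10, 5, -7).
d = √[(-15)² + (0)² + (-5)²] = √250 = 15.81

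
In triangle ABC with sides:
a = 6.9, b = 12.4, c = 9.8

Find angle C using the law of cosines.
cos(C) = (a² + b² - c²)/(2ab)
cos(C) = (6.9² + 12.4² - 9.8²)/(2·6.9·12.4) = 105.33/171.12 = 0.615533
C = arccos(0.615533) = 52.01°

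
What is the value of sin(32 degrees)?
sin(32 degrees) = 0.5299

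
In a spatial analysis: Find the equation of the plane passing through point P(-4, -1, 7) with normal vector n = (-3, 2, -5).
d = n·P = (-3)(-4) + (2)(-1) + (-5)(7) = -25
Plane: -3x + 2y - 5z = -25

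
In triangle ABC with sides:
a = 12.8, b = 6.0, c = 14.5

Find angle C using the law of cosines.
cos(C) = (a² + b² - c²)/(2ab)
cos(C) = (12.8² + 6.0² - 14.5²)/(2·12.8·6.0) = -10.41/153.6 = -0.067773
C = arccos(-0.067773) = 93.89°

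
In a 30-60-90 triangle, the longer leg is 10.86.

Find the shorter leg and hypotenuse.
In a 30-60-90 triangle, sides are in ratio 1 : √3 : 2.
Long leg = short leg·√3  →  short leg = 10.86/√3 = 6.27
Hypotenuse = 2·(short leg) = 2·10.86/√3 = 12.54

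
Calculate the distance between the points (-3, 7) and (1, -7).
Using the distance formula: d = sqrt((x₂-x₁)² + (y₂-y₁)²)
dx = 1 - (-3) = 4
dy = (-7) - 7 = -14
d = sqrt(4² + (-14)²) = sqrt(16 + 196) = sqrt(212) = 14.56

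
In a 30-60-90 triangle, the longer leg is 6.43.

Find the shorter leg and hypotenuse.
In a 30-60-90 triangle, sides are in ratio 1 : √3 : 2.
Long leg = short leg·√3  →  short leg = 6.43/√3 = 3.712
Hypotenuse = 2·(short leg) = 2·6.43/√3 = 7.425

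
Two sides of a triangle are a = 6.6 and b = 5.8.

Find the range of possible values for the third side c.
By the triangle inequality: |a - b| < c < a + b
|6.6 - 5.8| < c < 6.6 + 5.8
0.8 < c < 12.4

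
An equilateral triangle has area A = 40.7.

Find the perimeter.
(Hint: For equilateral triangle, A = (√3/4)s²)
A = (√3/4)s²  →  s² = 4A/√3 = 4·40.7/√3 = 93.9926
s = 9.69498
Perimeter = 3s = 29.08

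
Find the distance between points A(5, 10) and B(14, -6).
Using the distance formula: d = sqrt((x₂-x₁)² + (y₂-y₁)²)
dx = 14 - 5 = 9
dy = (-6) - 10 = -16
d = sqrt(9² + (-16)²) = sqrt(81 + 256) = sqrt(337) = 18.36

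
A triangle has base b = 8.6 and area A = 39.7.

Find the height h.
A = ½bh  →  h = 2A/b
h = 2·39.7/8.6 = 9.233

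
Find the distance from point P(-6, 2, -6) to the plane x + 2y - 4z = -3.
d = |1(-6) + 2(2) + (-4)(-6) - (-3)| / √(1² + 2² + (-4)²) = 25/√21 = 5.455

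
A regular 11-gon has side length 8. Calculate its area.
For a regular 11-gon with side length s = 8:
Apothem a = s / (2*tan(pi/11)) = 8 / (2*tan(pi/11)) ≈ 13.6227
Perimeter P = 11 * 8 = 88
Area = (1/2) * P * a = (1/2) * 88 * 13.6227 = 599.40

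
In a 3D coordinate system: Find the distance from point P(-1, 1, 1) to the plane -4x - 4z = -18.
d = |(-4)(-1) + 0(1) + (-4)(1) - (-18)| / √((-4)² + 0² + (-4)²) = 18/√32 = 3.182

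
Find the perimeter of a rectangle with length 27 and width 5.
Perimeter = 2 * (length + width)
Perimeter = 2 * (27 + 5)
Perimeter = 2 * 32
Perimeter = 64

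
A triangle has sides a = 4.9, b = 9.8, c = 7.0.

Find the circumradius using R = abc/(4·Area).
s = (a+b+c)/2 = 10.85
Area = √(s(s-a)(s-b)(s-c)) = √(10.85·5.95·1.05·3.85) = 16.1547
R = abc/(4·Area) = (4.9·9.8·7.0)/(4·16.1547) = 336.14/64.6188 = 5.202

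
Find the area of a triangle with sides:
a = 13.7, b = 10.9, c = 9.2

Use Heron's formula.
s = (a+b+c)/2 = (13.7+10.9+9.2)/2 = 16.9
A = √(s(s-a)(s-b)(s-c)) = √(16.9·3.2·6·7.7)
A = √2498.5 = 49.98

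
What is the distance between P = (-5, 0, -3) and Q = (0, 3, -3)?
d = √[(5)² + (3)² + (0)²] = √34 = 5.831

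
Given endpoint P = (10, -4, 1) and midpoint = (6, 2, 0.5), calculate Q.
Q = (2×6 - 10, 2×2 - (-4), 2×0.5 - 1) = (2, 8, 0)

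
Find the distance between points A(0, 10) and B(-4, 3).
Using the distance formula: d = sqrt((x₂-x₁)² + (y₂-y₁)²)
dx = (-4) - 0 = -4
dy = 3 - 10 = -7
d = sqrt((-4)² + (-7)²) = sqrt(16 + 49) = sqrt(65) = 8.06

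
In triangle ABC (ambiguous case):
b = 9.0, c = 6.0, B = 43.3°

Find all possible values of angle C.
sin(C)/c = sin(B)/b  →  sin(C) = c·sin(B)/b = 6.0·sin(43.3°)/9.0 = 0.457212
C₁ = arcsin(0.457212) = 27.21°,  C₂ = 180° - C₁ = 152.79°
Check C₂: A = 180° - 43.3° - 152.79° = -16.09° ≤ 0, rejected
C = 27.21° (one solution)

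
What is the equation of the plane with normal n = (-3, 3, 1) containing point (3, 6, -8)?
d = n·P = (-3)(3) + (3)(6) + (1)(-8) = 1
Plane: -3x + 3y + z = 1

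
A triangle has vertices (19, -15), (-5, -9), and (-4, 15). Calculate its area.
Using the coordinate formula: Area = (1/2)|x₁(y₂-y₃) + x₂(y₃-y₁) + x₃(y₁-y₂)|
Area = (1/2)|19((-9)-15) + (-5)(15-(-15)) + (-4)((-15)-(-9))|
Area = (1/2)|19*(-24) + (-5)*30 + (-4)*(-6)|
Area = (1/2)|(-456) + (-150) + 24|
Area = (1/2)*582 = 291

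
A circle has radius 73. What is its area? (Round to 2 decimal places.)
Area = pi * r²
Area = pi * 73²
Area = pi * 5329
Area = 16741.55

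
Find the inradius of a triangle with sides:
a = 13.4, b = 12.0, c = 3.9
s = (a+b+c)/2 = (13.4+12.0+3.9)/2 = 14.65
Area = √(s(s-a)(s-b)(s-c)) = √(14.65·1.25·2.65·10.75) = 22.8403
r = Area/s = 22.8403/14.65 = 1.559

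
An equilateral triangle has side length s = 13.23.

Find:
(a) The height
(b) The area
(a) Height h = s·√3/2 = 13.23·√3/2 = 11.46
(b) Area = (√3/4)·s² = (√3/4)·13.23² = (√3/4)·175.033 = 75.79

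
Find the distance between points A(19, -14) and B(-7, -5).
Using the distance formula: d = sqrt((x₂-x₁)² + (y₂-y₁)²)
dx = (-7) - 19 = -26
dy = (-5) - (-14) = 9
d = sqrt((-26)² + 9²) = sqrt(676 + 81) = sqrt(757) = 27.51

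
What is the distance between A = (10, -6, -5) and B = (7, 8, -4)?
d = √[(-3)² + (14)² + (1)²] = √206 = 14.35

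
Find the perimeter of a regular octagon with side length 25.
Perimeter = number of sides * side length
Perimeter = 8 * 25
Perimeter = 200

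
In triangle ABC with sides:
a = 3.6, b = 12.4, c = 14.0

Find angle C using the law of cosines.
cos(C) = (a² + b² - c²)/(2ab)
cos(C) = (3.6² + 12.4² - 14.0²)/(2·3.6·12.4) = -29.28/89.28 = -0.327957
C = arccos(-0.327957) = 109.1°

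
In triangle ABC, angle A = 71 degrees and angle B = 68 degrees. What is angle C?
Sum of angles in a triangle = 180 degrees
Third angle = 180 - 71 - 68
Third angle = 41 degrees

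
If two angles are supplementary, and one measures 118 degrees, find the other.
Supplementary angles sum to 180 degrees.
Other angle = 180 - 118
Other angle = 62 degrees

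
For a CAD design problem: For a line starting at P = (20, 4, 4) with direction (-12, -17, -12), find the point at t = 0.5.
P(0.5) = (20 + (-12)(0.5), 4 + (-17)(0.5), 4 + (-12)(0.5)) = (14, -4.5, -2)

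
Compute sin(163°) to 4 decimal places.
sin(163 degrees) = 0.2924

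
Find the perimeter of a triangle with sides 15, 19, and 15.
Perimeter = sum of all sides
Perimeter = 15 + 19 + 15
Perimeter = 49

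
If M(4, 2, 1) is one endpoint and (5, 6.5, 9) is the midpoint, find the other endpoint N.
N = (2×5 - 4, 2×6.5 - 2, 2×9 - 1) = (6, 11, 17)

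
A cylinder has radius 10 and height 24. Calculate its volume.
Volume = pi * r² * h
Volume = pi * 10² * 24
Volume = pi * 100 * 24
Volume = pi * 2400
Volume = 7539.82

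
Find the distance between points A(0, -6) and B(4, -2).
Using the distance formula: d = sqrt((x₂-x₁)² + (y₂-y₁)²)
dx = 4 - 0 = 4
dy = (-2) - (-6) = 4
d = sqrt(4² + 4²) = sqrt(16 + 16) = sqrt(32) = 5.66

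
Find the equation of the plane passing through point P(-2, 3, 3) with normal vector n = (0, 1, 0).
d = n·P = (0)(-2) + (1)(3) + (0)(3) = 3
Plane: y = 3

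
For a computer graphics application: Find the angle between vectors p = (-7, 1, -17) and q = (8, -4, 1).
p·q = -77, |p|² = 339, |q|² = 81
cos θ = -77/√27459 ≈ -0.4647
θ ≈ 117.7°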